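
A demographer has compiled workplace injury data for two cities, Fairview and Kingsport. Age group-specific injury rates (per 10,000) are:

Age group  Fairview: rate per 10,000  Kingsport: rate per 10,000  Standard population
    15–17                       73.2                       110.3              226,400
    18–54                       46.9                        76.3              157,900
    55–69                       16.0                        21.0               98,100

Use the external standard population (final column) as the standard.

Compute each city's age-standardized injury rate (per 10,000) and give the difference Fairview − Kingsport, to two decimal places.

-28.05

Standard total = 482,400; weights = 0.4693, 0.3273, 0.2034.
Fairview: 0.4693×73.2 + 0.3273×46.9 + 0.2034×16.0 = 52.9593 per 10,000.
Kingsport: 0.4693×110.3 + 0.3273×76.3 + 0.2034×21.0 = 81.0112 per 10,000.
Difference = 52.9593 − 81.0112 = -28.0518.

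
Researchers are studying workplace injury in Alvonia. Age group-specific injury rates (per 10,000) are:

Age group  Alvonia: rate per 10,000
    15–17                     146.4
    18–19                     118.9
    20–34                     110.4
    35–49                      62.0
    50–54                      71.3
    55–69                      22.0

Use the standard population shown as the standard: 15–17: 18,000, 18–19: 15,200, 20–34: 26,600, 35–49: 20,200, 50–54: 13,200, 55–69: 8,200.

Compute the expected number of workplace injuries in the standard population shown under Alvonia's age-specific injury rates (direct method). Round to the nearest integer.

975

Expected workplace injuries = Σ (standard pop × age-specific rate ÷ 10,000)
= 18,000×146.4/10,000 + 15,200×118.9/10,000 + 26,600×110.4/10,000 + 20,200×62.0/10,000 + 13,200×71.3/10,000 + 8,200×22.0/10,000
= 263.52 + 180.73 + 293.66 + 125.24 + 94.12 + 18.04 = 975.31.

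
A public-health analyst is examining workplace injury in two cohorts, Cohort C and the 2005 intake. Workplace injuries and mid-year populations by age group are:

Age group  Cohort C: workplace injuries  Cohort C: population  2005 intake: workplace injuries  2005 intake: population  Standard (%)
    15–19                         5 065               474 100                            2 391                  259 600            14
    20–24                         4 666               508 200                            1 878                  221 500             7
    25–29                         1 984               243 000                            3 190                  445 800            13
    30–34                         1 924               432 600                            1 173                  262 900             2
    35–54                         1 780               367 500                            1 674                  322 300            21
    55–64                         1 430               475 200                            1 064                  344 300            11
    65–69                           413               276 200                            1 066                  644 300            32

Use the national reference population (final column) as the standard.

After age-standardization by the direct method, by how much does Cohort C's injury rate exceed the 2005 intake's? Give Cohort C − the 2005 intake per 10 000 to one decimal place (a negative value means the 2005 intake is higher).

2.5

Age-specific rates per 10 000 for Cohort C: 106.83, 91.81, 81.65, 44.48, 48.44, 30.09, 14.95.
For the 2005 intake: 92.10, 84.79, 71.56, 44.62, 51.94, 30.90, 16.55.
Standard weights: 0.14, 0.07, 0.13, 0.02, 0.21, 0.11, 0.32.
Cohort C: 0.1400×106.83 + 0.0700×91.81 + 0.1300×81.65 + 0.0200×44.48 + 0.2100×48.44 + 0.1100×30.09 + 0.3200×14.95 = 51.1538 per 10 000.
The 2005 intake: 0.1400×92.10 + 0.0700×84.79 + 0.1300×71.56 + 0.0200×44.62 + 0.2100×51.94 + 0.1100×30.90 + 0.3200×16.55 = 48.6252 per 10 000.
Difference = 51.1538 − 48.6252 = 2.5286.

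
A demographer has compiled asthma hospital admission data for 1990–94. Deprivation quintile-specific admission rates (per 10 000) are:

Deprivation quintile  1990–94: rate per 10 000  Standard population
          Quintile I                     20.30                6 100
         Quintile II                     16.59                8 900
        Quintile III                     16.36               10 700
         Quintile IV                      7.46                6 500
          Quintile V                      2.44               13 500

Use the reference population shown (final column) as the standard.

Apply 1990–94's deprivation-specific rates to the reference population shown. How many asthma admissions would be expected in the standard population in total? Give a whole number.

53

Expected asthma admissions = Σ (standard pop × deprivation-specific rate ÷ 10 000)
= 6 100×20.30/10 000 + 8 900×16.59/10 000 + 10 700×16.36/10 000 + 6 500×7.46/10 000 + 13 500×2.44/10 000
= 12.38 + 14.77 + 17.51 + 4.85 + 3.29 = 52.80.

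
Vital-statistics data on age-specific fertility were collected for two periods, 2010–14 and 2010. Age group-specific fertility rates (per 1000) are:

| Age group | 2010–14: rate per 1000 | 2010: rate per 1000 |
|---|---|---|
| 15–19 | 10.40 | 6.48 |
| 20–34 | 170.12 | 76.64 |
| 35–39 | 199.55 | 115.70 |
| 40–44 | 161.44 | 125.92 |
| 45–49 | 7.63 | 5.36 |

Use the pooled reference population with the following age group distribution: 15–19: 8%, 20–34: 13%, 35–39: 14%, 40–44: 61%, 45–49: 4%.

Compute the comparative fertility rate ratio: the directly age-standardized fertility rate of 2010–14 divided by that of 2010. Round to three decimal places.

Standard weights: 0.08, 0.13, 0.14, 0.61, 0.04.
2010–14: 0.0800×10.40 + 0.1300×170.12 + 0.1400×199.55 + 0.6100×161.44 + 0.0400×7.63 = 149.6682 per 1000.
2010: 0.0800×6.48 + 0.1300×76.64 + 0.1400×115.70 + 0.6100×125.92 + 0.0400×5.36 = 103.7052 per 1000.
Ratio = 149.6682 ÷ 103.7052 = 1.44321.

1.443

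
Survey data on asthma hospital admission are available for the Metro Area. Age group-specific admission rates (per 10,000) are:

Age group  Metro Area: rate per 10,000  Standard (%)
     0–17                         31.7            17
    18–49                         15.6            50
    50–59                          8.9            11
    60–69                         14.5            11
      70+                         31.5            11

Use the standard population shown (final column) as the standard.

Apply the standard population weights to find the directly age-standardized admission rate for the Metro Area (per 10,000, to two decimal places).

19.23

Standard weights: 0.17, 0.50, 0.11, 0.11, 0.11.
Standardized rate: 0.1700×31.7 + 0.5000×15.6 + 0.1100×8.9 + 0.1100×14.5 + 0.1100×31.5 = 19.2280 per 10,000.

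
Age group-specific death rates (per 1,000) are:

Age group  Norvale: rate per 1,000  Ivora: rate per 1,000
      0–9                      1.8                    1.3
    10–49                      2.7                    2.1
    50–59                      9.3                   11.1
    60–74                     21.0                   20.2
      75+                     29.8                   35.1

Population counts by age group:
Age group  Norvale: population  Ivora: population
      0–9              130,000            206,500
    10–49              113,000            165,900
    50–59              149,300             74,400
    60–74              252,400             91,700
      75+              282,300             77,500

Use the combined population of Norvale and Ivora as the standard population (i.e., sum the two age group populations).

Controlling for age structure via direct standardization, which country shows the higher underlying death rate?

Ivora

Combined standard total = 1,543,000; weights = 0.2181, 0.1808, 0.1450, 0.2230, 0.2332.
Norvale: 0.2181×1.8 + 0.1808×2.7 + 0.1450×9.3 + 0.2230×21.0 + 0.2332×29.8 = 13.8608 per 1,000.
Ivora: 0.2181×1.3 + 0.1808×2.1 + 0.1450×11.1 + 0.2230×20.2 + 0.2332×35.1 = 14.9618 per 1,000.
The crude rates (16.87 vs 9.77) would put Norvale higher, but that reflects its age composition; once standardized to a common age structure, Ivora has the higher underlying rate.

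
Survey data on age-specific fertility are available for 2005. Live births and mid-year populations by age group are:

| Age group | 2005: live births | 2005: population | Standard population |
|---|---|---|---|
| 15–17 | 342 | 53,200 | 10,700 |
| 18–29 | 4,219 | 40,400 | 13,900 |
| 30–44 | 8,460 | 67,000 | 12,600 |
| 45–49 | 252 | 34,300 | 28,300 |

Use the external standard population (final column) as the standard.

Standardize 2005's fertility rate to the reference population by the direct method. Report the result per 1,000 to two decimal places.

50.68

Age-specific rates per 1,000 for 2005: 6.429, 104.431, 126.269, 7.347.
Standard total = 65,500; weights = 0.1634, 0.2122, 0.1924, 0.4321.
Standardized rate: 0.1634×6.429 + 0.2122×104.431 + 0.1924×126.269 + 0.4321×7.347 = 50.6760 per 1,000.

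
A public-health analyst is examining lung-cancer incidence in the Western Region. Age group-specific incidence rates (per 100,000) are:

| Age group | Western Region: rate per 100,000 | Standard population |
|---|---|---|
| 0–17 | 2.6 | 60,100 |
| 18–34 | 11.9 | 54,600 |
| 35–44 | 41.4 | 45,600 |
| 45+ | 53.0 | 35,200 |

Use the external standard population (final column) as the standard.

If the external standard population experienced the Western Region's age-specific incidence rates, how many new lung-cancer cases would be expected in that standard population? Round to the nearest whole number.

Expected new lung-cancer cases = Σ (standard pop × age-specific rate ÷ 100,000)
= 60,100×2.6/100,000 + 54,600×11.9/100,000 + 45,600×41.4/100,000 + 35,200×53.0/100,000
= 1.56 + 6.50 + 18.88 + 18.66 = 45.59.

46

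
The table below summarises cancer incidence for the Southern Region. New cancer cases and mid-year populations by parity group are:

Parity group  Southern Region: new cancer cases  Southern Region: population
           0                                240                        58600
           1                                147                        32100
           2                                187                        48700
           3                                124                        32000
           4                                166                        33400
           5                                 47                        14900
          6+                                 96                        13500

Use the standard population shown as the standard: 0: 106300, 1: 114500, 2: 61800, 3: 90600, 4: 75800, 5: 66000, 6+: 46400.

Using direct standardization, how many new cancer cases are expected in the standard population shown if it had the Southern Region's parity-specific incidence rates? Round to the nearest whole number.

2463

Parity-specific rates per 100000 for the Southern Region: 409.56, 457.94, 383.98, 387.50, 497.01, 315.44, 711.11.
Expected new cancer cases = Σ (standard pop × parity-specific rate ÷ 100000)
= 106300×409.56/100000 + 114500×457.94/100000 + 61800×383.98/100000 + 90600×387.50/100000 + 75800×497.01/100000 + 66000×315.44/100000 + 46400×711.11/100000
= 435.36 + 524.35 + 237.30 + 351.07 + 376.73 + 208.19 + 329.96 = 2462.96.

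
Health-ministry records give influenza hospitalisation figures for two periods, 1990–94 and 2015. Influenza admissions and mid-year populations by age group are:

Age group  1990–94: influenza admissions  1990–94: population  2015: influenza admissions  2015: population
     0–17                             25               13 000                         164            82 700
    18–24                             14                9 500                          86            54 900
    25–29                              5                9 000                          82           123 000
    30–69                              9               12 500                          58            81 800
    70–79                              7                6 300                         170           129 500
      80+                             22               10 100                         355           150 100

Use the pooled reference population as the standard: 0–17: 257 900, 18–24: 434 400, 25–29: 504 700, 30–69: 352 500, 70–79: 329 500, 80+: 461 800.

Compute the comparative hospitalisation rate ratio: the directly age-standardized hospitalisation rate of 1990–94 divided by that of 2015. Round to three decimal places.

0.921

Age-specific rates per 100 000 for 1990–94: 192.31, 147.37, 55.56, 72.00, 111.11, 217.82.
For 2015: 198.31, 156.65, 66.67, 70.90, 131.27, 236.51.
Standard total = 2 340 800; weights = 0.1102, 0.1856, 0.2156, 0.1506, 0.1408, 0.1973.
1990–94: 0.1102×192.31 + 0.1856×147.37 + 0.2156×55.56 + 0.1506×72.00 + 0.1408×111.11 + 0.1973×217.82 = 129.9697 per 100 000.
2015: 0.1102×198.31 + 0.1856×156.65 + 0.2156×66.67 + 0.1506×70.90 + 0.1408×131.27 + 0.1973×236.51 = 141.1085 per 100 000.
Ratio = 129.9697 ÷ 141.1085 = 0.92106.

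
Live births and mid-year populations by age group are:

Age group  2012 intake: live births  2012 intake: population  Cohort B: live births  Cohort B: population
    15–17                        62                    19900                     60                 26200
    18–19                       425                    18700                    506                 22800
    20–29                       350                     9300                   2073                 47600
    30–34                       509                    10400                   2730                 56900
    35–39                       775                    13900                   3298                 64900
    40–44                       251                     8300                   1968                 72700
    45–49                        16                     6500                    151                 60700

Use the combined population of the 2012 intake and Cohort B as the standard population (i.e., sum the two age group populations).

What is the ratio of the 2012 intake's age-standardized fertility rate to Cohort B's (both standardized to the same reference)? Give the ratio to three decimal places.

1.033

Age-specific rates per 1000 for the 2012 intake: 3.116, 22.727, 37.634, 48.942, 55.755, 30.241, 2.462.
For Cohort B: 2.290, 22.193, 43.550, 47.979, 50.817, 27.070, 2.488.
Combined standard total = 438800; weights = 0.1051, 0.0946, 0.1297, 0.1534, 0.1796, 0.1846, 0.1531.
The 2012 intake: 0.1051×3.116 + 0.0946×22.727 + 0.1297×37.634 + 0.1534×48.942 + 0.1796×55.755 + 0.1846×30.241 + 0.1531×2.462 = 30.8352 per 1000.
Cohort B: 0.1051×2.290 + 0.0946×22.193 + 0.1297×43.550 + 0.1534×47.979 + 0.1796×50.817 + 0.1846×27.070 + 0.1531×2.488 = 29.8491 per 1000.
Ratio = 30.8352 ÷ 29.8491 = 1.03304.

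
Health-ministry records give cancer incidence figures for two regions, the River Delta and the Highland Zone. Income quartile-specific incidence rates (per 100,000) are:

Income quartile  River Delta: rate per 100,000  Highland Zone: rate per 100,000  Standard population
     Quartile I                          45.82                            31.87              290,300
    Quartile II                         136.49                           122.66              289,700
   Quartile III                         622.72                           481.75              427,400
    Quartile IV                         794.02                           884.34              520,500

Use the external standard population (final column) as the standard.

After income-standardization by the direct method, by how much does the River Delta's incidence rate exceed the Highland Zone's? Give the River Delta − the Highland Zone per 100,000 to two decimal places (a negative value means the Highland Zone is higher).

13.94

Standard total = 1,527,900; weights = 0.1900, 0.1896, 0.2797, 0.3407.
The River Delta: 0.1900×45.82 + 0.1896×136.49 + 0.2797×622.72 + 0.3407×794.02 = 479.2726 per 100,000.
The Highland Zone: 0.1900×31.87 + 0.1896×122.66 + 0.2797×481.75 + 0.3407×884.34 = 465.3350 per 100,000.
Difference = 479.2726 − 465.3350 = 13.9376.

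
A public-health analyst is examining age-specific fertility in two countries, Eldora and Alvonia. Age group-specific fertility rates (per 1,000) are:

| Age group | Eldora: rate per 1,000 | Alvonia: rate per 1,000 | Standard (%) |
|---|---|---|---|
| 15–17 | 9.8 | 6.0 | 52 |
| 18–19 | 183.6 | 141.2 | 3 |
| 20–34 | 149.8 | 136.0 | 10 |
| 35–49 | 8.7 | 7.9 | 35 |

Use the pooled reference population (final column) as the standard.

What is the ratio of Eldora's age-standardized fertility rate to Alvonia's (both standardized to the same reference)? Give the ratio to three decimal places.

Standard weights: 0.52, 0.03, 0.10, 0.35.
Eldora: 0.5200×9.8 + 0.0300×183.6 + 0.1000×149.8 + 0.3500×8.7 = 28.6290 per 1,000.
Alvonia: 0.5200×6.0 + 0.0300×141.2 + 0.1000×136.0 + 0.3500×7.9 = 23.7210 per 1,000.
Ratio = 28.6290 ÷ 23.7210 = 1.20691.

1.207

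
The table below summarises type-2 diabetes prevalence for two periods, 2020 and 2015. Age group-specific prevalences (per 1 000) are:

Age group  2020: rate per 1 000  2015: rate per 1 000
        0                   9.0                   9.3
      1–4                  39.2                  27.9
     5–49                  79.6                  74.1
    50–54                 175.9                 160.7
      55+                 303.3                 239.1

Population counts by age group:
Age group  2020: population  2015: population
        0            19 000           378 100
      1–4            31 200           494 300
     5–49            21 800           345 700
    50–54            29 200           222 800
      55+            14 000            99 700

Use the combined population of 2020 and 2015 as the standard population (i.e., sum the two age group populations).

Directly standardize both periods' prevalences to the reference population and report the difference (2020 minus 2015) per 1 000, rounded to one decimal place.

11.5

Combined standard total = 1 655 800; weights = 0.2398, 0.3174, 0.2219, 0.1522, 0.0687.
2020: 0.2398×9.0 + 0.3174×39.2 + 0.2219×79.6 + 0.1522×175.9 + 0.0687×303.3 = 79.8638 per 1 000.
2015: 0.2398×9.3 + 0.3174×27.9 + 0.2219×74.1 + 0.1522×160.7 + 0.0687×239.1 = 68.4070 per 1 000.
Difference = 79.8638 − 68.4070 = 11.4568.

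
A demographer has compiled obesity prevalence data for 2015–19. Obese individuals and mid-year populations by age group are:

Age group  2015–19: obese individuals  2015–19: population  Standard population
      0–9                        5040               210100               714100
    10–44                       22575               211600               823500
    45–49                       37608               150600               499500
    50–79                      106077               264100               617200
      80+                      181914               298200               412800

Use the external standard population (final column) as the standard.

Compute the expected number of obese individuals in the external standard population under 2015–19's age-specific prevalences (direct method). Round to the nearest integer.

729449

Age-specific rates per 1000 for 2015–19: 23.989, 106.687, 249.721, 401.655, 610.040.
Expected obese individuals = Σ (standard pop × age-specific rate ÷ 1000)
= 714100×23.989/1000 + 823500×106.687/1000 + 499500×249.721/1000 + 617200×401.655/1000 + 412800×610.040/1000
= 17130.24 + 87856.86 + 124735.70 + 247901.27 + 251824.61 = 729448.68.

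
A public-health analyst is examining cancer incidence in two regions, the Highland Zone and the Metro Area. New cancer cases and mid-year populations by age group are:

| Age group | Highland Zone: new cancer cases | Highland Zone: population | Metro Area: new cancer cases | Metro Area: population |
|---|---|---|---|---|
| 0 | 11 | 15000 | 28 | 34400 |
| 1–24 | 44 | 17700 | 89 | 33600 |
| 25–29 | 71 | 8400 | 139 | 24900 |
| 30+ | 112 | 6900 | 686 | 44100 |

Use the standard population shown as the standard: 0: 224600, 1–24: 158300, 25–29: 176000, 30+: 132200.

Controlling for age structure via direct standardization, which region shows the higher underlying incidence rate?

Highland Zone

Age-specific rates per 100000 for the Highland Zone: 73.33, 248.59, 845.24, 1623.19.
For the Metro Area: 81.40, 264.88, 558.23, 1555.56.
Standard total = 691100; weights = 0.3250, 0.2291, 0.2547, 0.1913.
The Highland Zone: 0.3250×73.33 + 0.2291×248.59 + 0.2547×845.24 + 0.1913×1623.19 = 606.5251 per 100000.
The Metro Area: 0.3250×81.40 + 0.2291×264.88 + 0.2547×558.23 + 0.1913×1555.56 = 526.8492 per 100000.
The crude rates (495.83 vs 687.59) would put the Metro Area higher, but that reflects its age composition; once standardized to a common age structure, the Highland Zone has the higher underlying rate.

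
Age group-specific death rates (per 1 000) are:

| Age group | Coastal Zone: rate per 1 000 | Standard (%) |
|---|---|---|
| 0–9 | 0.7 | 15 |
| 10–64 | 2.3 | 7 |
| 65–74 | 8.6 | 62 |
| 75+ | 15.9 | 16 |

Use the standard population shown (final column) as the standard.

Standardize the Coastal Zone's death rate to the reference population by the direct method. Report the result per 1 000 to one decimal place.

Standard weights: 0.15, 0.07, 0.62, 0.16.
Standardized rate: 0.1500×0.7 + 0.0700×2.3 + 0.6200×8.6 + 0.1600×15.9 = 8.1420 per 1 000.

8.1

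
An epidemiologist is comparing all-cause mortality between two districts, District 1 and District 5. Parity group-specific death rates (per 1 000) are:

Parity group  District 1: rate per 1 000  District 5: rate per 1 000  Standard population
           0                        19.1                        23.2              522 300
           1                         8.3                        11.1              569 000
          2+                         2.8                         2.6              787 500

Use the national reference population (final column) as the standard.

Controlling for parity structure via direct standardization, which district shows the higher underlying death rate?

Standard total = 1 878 800; weights = 0.2780, 0.3029, 0.4192.
District 1: 0.2780×19.1 + 0.3029×8.3 + 0.4192×2.8 = 8.9970 per 1 000.
District 5: 0.2780×23.2 + 0.3029×11.1 + 0.4192×2.6 = 10.9010 per 1 000.

District 5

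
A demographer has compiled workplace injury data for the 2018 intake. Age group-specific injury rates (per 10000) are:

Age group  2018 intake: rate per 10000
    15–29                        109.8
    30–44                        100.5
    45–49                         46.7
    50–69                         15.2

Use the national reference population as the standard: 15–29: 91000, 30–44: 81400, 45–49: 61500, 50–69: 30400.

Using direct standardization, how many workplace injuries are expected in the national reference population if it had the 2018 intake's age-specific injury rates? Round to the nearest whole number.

Expected workplace injuries = Σ (standard pop × age-specific rate ÷ 10000)
= 91000×109.8/10000 + 81400×100.5/10000 + 61500×46.7/10000 + 30400×15.2/10000
= 999.18 + 818.07 + 287.20 + 46.21 = 2150.66.

2151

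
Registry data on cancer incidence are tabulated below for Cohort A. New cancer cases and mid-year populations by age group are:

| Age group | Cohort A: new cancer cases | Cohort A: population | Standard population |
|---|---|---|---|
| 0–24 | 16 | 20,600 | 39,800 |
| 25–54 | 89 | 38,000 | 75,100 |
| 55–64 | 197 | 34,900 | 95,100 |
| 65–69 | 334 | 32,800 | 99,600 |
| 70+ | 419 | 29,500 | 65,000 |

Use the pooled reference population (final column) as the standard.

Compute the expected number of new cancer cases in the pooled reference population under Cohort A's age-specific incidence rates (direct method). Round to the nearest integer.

2681

Age-specific rates per 100,000 for Cohort A: 77.67, 234.21, 564.47, 1018.29, 1420.34.
Expected new cancer cases = Σ (standard pop × age-specific rate ÷ 100,000)
= 39,800×77.67/100,000 + 75,100×234.21/100,000 + 95,100×564.47/100,000 + 99,600×1018.29/100,000 + 65,000×1420.34/100,000
= 30.91 + 175.89 + 536.81 + 1014.22 + 923.22 = 2681.06.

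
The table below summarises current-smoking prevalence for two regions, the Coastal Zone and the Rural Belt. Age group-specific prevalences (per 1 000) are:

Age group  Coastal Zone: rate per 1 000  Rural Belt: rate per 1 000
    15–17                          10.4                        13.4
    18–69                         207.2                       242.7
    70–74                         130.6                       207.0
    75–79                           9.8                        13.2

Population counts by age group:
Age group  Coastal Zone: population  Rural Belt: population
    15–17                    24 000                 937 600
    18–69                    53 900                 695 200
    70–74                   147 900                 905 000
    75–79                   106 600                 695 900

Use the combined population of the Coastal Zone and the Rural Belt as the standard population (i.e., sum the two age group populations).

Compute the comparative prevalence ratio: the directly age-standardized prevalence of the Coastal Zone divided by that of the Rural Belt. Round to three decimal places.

0.734

Combined standard total = 3 566 100; weights = 0.2697, 0.2101, 0.2953, 0.2250.
The Coastal Zone: 0.2697×10.4 + 0.2101×207.2 + 0.2953×130.6 + 0.2250×9.8 = 87.0944 per 1 000.
The Rural Belt: 0.2697×13.4 + 0.2101×242.7 + 0.2953×207.0 + 0.2250×13.2 = 118.6830 per 1 000.
Ratio = 87.0944 ÷ 118.6830 = 0.73384.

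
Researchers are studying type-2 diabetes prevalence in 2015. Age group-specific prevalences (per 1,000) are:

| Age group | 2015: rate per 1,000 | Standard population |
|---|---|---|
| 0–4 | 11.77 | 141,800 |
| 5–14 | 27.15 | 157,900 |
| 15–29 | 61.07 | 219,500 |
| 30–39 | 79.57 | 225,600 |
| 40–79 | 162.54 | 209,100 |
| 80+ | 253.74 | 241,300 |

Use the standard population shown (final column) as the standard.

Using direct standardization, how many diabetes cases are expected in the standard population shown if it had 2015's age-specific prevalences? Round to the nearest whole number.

Expected diabetes cases = Σ (standard pop × age-specific rate ÷ 1,000)
= 141,800×11.77/1,000 + 157,900×27.15/1,000 + 219,500×61.07/1,000 + 225,600×79.57/1,000 + 209,100×162.54/1,000 + 241,300×253.74/1,000
= 1668.99 + 4286.98 + 13404.86 + 17950.99 + 33987.11 + 61227.46 = 132526.40.

132526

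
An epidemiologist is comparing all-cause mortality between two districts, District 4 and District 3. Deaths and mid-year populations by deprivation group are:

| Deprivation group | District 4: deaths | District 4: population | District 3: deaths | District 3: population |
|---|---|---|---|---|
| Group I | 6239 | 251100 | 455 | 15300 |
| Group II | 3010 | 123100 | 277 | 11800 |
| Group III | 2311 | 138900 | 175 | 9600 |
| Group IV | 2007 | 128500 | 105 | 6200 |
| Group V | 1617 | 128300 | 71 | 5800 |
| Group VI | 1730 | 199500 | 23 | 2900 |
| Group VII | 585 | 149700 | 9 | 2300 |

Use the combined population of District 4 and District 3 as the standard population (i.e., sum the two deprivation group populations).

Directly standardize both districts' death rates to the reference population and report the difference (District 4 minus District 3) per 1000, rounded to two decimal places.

Deprivation-specific rates per 1000 for District 4: 24.847, 24.452, 16.638, 15.619, 12.603, 8.672, 3.908.
For District 3: 29.739, 23.475, 18.229, 16.935, 12.241, 7.931, 3.913.
Combined standard total = 1173000; weights = 0.2271, 0.1150, 0.1266, 0.1148, 0.1143, 0.1725, 0.1296.
District 4: 0.2271×24.847 + 0.1150×24.452 + 0.1266×16.638 + 0.1148×15.619 + 0.1143×12.603 + 0.1725×8.672 + 0.1296×3.908 = 15.7984 per 1000.
District 3: 0.2271×29.739 + 0.1150×23.475 + 0.1266×18.229 + 0.1148×16.935 + 0.1143×12.241 + 0.1725×7.931 + 0.1296×3.913 = 16.9812 per 1000.
Difference = 15.7984 − 16.9812 = -1.1828.

-1.18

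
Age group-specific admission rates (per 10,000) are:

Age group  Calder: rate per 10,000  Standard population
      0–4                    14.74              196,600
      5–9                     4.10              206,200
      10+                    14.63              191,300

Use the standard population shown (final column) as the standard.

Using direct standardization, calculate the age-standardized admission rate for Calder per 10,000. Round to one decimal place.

Standard total = 594,100; weights = 0.3309, 0.3471, 0.3220.
Standardized rate: 0.3309×14.74 + 0.3471×4.10 + 0.3220×14.63 = 11.0117 per 10,000.

11.0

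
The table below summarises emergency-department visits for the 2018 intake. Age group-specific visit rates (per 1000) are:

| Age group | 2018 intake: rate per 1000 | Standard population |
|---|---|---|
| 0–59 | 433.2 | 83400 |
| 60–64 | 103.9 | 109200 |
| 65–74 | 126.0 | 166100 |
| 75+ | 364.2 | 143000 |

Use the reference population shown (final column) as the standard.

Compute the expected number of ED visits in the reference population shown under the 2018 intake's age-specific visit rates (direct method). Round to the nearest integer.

120484

Expected ED visits = Σ (standard pop × age-specific rate ÷ 1000)
= 83400×433.2/1000 + 109200×103.9/1000 + 166100×126.0/1000 + 143000×364.2/1000
= 36128.88 + 11345.88 + 20928.60 + 52080.60 = 120483.96.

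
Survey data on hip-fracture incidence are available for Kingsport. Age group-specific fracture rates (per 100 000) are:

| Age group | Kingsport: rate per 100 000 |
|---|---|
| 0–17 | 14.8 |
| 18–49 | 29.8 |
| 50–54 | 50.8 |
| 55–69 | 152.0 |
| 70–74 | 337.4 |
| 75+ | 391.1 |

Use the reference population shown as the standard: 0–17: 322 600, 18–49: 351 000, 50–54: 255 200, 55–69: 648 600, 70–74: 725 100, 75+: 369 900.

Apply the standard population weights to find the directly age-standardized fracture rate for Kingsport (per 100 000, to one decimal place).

193.1

Standard total = 2 672 400; weights = 0.1207, 0.1313, 0.0955, 0.2427, 0.2713, 0.1384.
Standardized rate: 0.1207×14.8 + 0.1313×29.8 + 0.0955×50.8 + 0.2427×152.0 + 0.2713×337.4 + 0.1384×391.1 = 193.1231 per 100 000.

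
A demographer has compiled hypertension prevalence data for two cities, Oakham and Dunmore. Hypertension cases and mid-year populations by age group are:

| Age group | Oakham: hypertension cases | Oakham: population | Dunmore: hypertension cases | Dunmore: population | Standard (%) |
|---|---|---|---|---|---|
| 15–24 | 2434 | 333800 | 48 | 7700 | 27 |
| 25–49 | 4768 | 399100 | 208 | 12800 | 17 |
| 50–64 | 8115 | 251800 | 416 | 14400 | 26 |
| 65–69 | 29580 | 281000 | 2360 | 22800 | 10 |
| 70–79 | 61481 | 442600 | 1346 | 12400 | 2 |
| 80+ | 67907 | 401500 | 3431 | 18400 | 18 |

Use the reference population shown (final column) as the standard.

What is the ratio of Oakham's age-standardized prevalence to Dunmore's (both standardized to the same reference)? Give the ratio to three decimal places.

Age-specific rates per 1000 for Oakham: 7.292, 11.947, 32.228, 105.267, 138.909, 169.133.
For Dunmore: 6.234, 16.250, 28.889, 103.509, 108.548, 186.467.
Standard weights: 0.27, 0.17, 0.26, 0.10, 0.02, 0.18.
Oakham: 0.2700×7.292 + 0.1700×11.947 + 0.2600×32.228 + 0.1000×105.267 + 0.0200×138.909 + 0.1800×169.133 = 56.1279 per 1000.
Dunmore: 0.2700×6.234 + 0.1700×16.250 + 0.2600×28.889 + 0.1000×103.509 + 0.0200×108.548 + 0.1800×186.467 = 58.0427 per 1000.
Ratio = 56.1279 ÷ 58.0427 = 0.96701.

0.967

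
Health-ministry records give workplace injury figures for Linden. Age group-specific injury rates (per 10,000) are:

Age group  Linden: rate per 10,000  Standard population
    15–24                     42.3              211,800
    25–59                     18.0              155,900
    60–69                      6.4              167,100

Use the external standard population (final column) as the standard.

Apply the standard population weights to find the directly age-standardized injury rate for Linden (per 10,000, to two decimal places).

24.00

Standard total = 534,800; weights = 0.3960, 0.2915, 0.3125.
Standardized rate: 0.3960×42.3 + 0.2915×18.0 + 0.3125×6.4 = 23.9992 per 10,000.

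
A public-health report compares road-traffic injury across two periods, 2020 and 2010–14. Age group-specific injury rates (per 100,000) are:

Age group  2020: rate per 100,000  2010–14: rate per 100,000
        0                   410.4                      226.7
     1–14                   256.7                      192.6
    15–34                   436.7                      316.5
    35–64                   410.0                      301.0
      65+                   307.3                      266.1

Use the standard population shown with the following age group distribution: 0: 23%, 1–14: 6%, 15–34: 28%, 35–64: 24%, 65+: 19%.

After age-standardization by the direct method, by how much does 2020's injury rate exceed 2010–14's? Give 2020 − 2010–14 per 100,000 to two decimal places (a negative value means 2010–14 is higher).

Standard weights: 0.23, 0.06, 0.28, 0.24, 0.19.
2020: 0.2300×410.4 + 0.0600×256.7 + 0.2800×436.7 + 0.2400×410.0 + 0.1900×307.3 = 388.8570 per 100,000.
2010–14: 0.2300×226.7 + 0.0600×192.6 + 0.2800×316.5 + 0.2400×301.0 + 0.1900×266.1 = 275.1160 per 100,000.
Difference = 388.8570 − 275.1160 = 113.7410.

113.74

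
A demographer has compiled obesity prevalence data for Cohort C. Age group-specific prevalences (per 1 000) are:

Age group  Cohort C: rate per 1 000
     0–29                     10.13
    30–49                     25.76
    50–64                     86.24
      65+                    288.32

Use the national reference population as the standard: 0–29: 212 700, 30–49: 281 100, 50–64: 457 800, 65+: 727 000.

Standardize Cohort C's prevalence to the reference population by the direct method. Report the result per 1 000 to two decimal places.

Standard total = 1 678 600; weights = 0.1267, 0.1675, 0.2727, 0.4331.
Standardized rate: 0.1267×10.13 + 0.1675×25.76 + 0.2727×86.24 + 0.4331×288.32 = 153.9885 per 1 000.

153.99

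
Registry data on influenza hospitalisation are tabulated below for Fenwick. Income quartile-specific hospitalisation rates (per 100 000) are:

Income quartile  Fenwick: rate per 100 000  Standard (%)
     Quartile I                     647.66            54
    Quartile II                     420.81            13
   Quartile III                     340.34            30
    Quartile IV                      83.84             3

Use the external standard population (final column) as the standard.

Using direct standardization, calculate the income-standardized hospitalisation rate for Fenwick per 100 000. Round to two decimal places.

Standard weights: 0.54, 0.13, 0.30, 0.03.
Standardized rate: 0.5400×647.66 + 0.1300×420.81 + 0.3000×340.34 + 0.0300×83.84 = 509.0589 per 100 000.

509.06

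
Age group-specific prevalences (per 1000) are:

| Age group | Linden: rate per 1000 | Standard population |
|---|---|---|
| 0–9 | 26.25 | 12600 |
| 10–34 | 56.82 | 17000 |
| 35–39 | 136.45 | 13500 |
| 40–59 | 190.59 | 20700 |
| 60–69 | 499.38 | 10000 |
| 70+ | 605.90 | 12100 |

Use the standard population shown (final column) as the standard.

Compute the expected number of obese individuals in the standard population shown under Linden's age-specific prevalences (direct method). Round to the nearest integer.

19409

Expected obese individuals = Σ (standard pop × age-specific rate ÷ 1000)
= 12600×26.25/1000 + 17000×56.82/1000 + 13500×136.45/1000 + 20700×190.59/1000 + 10000×499.38/1000 + 12100×605.90/1000
= 330.75 + 965.94 + 1842.07 + 3945.21 + 4993.80 + 7331.39 = 19409.17.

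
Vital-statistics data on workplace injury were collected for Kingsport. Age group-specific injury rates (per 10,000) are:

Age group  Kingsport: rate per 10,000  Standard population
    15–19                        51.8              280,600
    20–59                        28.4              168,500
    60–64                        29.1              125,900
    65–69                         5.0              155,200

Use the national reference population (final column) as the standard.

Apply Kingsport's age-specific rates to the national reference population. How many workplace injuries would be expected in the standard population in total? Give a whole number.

Expected workplace injuries = Σ (standard pop × age-specific rate ÷ 10,000)
= 280,600×51.8/10,000 + 168,500×28.4/10,000 + 125,900×29.1/10,000 + 155,200×5.0/10,000
= 1453.51 + 478.54 + 366.37 + 77.60 = 2376.02.

2376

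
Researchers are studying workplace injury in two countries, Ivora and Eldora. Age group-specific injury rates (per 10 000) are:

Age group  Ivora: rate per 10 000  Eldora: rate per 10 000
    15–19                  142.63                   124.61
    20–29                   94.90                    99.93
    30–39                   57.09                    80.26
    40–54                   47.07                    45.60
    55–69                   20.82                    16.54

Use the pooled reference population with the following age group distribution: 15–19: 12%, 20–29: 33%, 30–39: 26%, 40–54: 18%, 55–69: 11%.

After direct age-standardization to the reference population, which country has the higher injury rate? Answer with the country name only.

Standard weights: 0.12, 0.33, 0.26, 0.18, 0.11.
Ivora: 0.1200×142.63 + 0.3300×94.90 + 0.2600×57.09 + 0.1800×47.07 + 0.1100×20.82 = 74.0388 per 10 000.
Eldora: 0.1200×124.61 + 0.3300×99.93 + 0.2600×80.26 + 0.1800×45.60 + 0.1100×16.54 = 78.8251 per 10 000.

Eldora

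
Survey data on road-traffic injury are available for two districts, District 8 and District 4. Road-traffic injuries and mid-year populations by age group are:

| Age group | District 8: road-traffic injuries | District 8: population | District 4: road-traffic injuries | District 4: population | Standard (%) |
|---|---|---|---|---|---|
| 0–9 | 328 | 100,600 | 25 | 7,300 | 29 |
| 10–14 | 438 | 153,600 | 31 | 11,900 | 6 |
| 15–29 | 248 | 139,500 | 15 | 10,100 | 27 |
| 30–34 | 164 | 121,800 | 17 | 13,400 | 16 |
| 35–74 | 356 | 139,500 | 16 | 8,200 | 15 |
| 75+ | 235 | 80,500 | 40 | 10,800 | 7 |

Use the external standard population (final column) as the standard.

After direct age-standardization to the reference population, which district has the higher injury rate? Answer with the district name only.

District 8

Age-specific rates per 100,000 for District 8: 326.04, 285.16, 177.78, 134.65, 255.20, 291.93.
For District 4: 342.47, 260.50, 148.51, 126.87, 195.12, 370.37.
Standard weights: 0.29, 0.06, 0.27, 0.16, 0.15, 0.07.
District 8: 0.2900×326.04 + 0.0600×285.16 + 0.2700×177.78 + 0.1600×134.65 + 0.1500×255.20 + 0.0700×291.93 = 239.9199 per 100,000.
District 4: 0.2900×342.47 + 0.0600×260.50 + 0.2700×148.51 + 0.1600×126.87 + 0.1500×195.12 + 0.0700×370.37 = 230.5371 per 100,000.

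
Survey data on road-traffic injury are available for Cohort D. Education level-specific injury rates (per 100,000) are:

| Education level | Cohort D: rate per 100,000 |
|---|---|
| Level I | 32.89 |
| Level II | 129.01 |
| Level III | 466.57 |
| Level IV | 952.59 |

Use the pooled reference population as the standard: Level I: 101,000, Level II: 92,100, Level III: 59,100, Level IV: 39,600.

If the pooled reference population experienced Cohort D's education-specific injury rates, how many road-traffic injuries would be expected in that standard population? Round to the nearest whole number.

805

Expected road-traffic injuries = Σ (standard pop × education-specific rate ÷ 100,000)
= 101,000×32.89/100,000 + 92,100×129.01/100,000 + 59,100×466.57/100,000 + 39,600×952.59/100,000
= 33.22 + 118.82 + 275.74 + 377.23 = 805.01.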